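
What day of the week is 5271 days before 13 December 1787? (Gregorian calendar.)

First find the weekday of Dec 13, 1787. Doomsday rule: the anchor day for the 1700s is Sunday. For year 87: 87÷12 = 7 r 3, and 3÷4 = 0, so 7+3+0 = 10.
Sunday + 10 ≡ Wednesday — that's 1787's doomsday.
In December the doomsday date is Dec 12.
Dec 13 is 1 day after Dec 12; 1 mod 7 = 1, so Wednesday + 1 = Thursday.
5271 mod 7 = 0, so 5271 days before a Thursday is Thursday − 0 = Thursday.

Thursday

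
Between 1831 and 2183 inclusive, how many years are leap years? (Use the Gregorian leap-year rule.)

86

Multiples of 4 in [1831,2183]: 88.
Of those, multiples of 100: 3 (not leap unless ÷400).
Multiples of 400: 1.
Leap years = 88 − 3 + 1 = 86.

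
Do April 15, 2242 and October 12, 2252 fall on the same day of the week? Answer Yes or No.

No

From Apr 15, 2242 to Oct 12, 2252 is 3833 days.
3833 mod 7 = 4, so they are different weekdays.
(Apr 15, 2242 is a Friday; Oct 12, 2252 is a Tuesday.)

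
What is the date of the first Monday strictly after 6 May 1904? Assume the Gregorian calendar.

May 6, 1904 is a Friday.
From Friday to the next Monday is 3 days.
May 6, 1904 + 3 = May 9, 1904.

May 9, 1904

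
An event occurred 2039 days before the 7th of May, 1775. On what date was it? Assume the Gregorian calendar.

−365 (one year) → May 7, 1774 (1674 left).
−365 (one year) → May 7, 1773 (1309 left).
−365 (one year) → May 7, 1772 (944 left).
−366 (one year; includes Feb 29, 1772) → May 7, 1771 (578 left).
−365 (one year) → May 7, 1770 (213 left).
−7 → Apr 30, 1770 (end of Apr, 30 days; 206 left).
−30 → Mar 31, 1770 (end of Mar, 31 days; 176 left).
−31 → Feb 28, 1770 (end of Feb, 28 days; 145 left).
−28 → Jan 31, 1770 (end of Jan, 31 days; 117 left).
−31 → Dec 31, 1769 (end of Dec, 31 days; 86 left).
−31 → Nov 30, 1769 (end of Nov, 30 days; 55 left).
−30 → Oct 31, 1769 (end of Oct, 31 days; 25 left).
−25 → Oct 6, 1769.

October 6, 1769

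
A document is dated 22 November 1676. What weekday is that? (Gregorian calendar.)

Sunday

Doomsday rule: the anchor day for the 1600s is Tuesday. For year 76: 76÷12 = 6 r 4, and 4÷4 = 1, so 6+4+1 = 11.
Tuesday + 11 ≡ Saturday — that's 1676's doomsday.
In November the doomsday date is Nov 7.
Nov 22 is 15 days after Nov 7; 15 mod 7 = 1, so Saturday + 1 = Sunday.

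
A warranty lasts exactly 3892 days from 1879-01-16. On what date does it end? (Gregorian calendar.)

+365 (one year) → Jan 16, 1880 (3527 left).
+366 (one year; includes Feb 29, 1880) → Jan 16, 1881 (3161 left).
+365 (one year) → Jan 16, 1882 (2796 left).
+365 (one year) → Jan 16, 1883 (2431 left).
+365 (one year) → Jan 16, 1884 (2066 left).
+366 (one year; includes Feb 29, 1884) → Jan 16, 1885 (1700 left).
+365 (one year) → Jan 16, 1886 (1335 left).
+365 (one year) → Jan 16, 1887 (970 left).
+365 (one year) → Jan 16, 1888 (605 left).
+366 (one year; includes Feb 29, 1888) → Jan 16, 1889 (239 left).
Jan has 31 days: +16 → Feb 1, 1889 (223 left).
Feb has 28 days: +28 → Mar 1, 1889 (195 left).
Mar has 31 days: +31 → Apr 1, 1889 (164 left).
Apr has 30 days: +30 → May 1, 1889 (134 left).
May has 31 days: +31 → Jun 1, 1889 (103 left).
Jun has 30 days: +30 → Jul 1, 1889 (73 left).
Jul has 31 days: +31 → Aug 1, 1889 (42 left).
Aug has 31 days: +31 → Sep 1, 1889 (11 left).
+11 → Sep 12, 1889.

September 12, 1889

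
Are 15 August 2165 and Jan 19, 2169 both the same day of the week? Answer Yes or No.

Yes

From Aug 15, 2165 to Jan 19, 2169 is 1253 days.
1253 mod 7 = 0, so they are the same weekday.
(Aug 15, 2165 is a Thursday; Jan 19, 2169 is a Thursday.)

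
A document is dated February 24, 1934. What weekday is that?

Saturday

Doomsday rule: the anchor day for the 1900s is Wednesday. For year 34: 34÷12 = 2 r 10, and 10÷4 = 2, so 2+10+2 = 14.
Wednesday + 14 ≡ Wednesday — that's 1934's doomsday.
In February the doomsday date is Feb 28 (1934 is not a leap year).
Feb 24 is 4 days before Feb 28; 4 mod 7 = 4, so Wednesday − 4 = Saturday.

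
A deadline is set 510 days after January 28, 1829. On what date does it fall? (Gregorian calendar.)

+365 (one year) → Jan 28, 1830 (145 left).
Jan has 31 days: +4 → Feb 1, 1830 (141 left).
Feb has 28 days: +28 → Mar 1, 1830 (113 left).
Mar has 31 days: +31 → Apr 1, 1830 (82 left).
Apr has 30 days: +30 → May 1, 1830 (52 left).
May has 31 days: +31 → Jun 1, 1830 (21 left).
+21 → Jun 22, 1830.

June 22, 1830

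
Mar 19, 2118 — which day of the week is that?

Doomsday rule: the anchor day for the 2100s is Sunday. For year 18: 18÷12 = 1 r 6, and 6÷4 = 1, so 1+6+1 = 8.
Sunday + 8 ≡ Monday — that's 2118's doomsday.
In March the doomsday date is Mar 14.
Mar 19 is 5 days after Mar 14; 5 mod 7 = 5, so Monday + 5 = Saturday.

Saturday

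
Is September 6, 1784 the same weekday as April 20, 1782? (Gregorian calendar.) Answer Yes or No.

No

From Apr 20, 1782 to Sep 6, 1784 is 870 days.
870 mod 7 = 2, so they are different weekdays.
(Apr 20, 1782 is a Saturday; Sep 6, 1784 is a Monday.)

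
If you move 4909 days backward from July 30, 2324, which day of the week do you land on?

First find the weekday of Jul 30, 2324. Doomsday rule: the anchor day for the 2300s is Wednesday. For year 24: 24÷12 = 2 r 0, and 0÷4 = 0, so 2+0+0 = 2.
Wednesday + 2 ≡ Friday — that's 2324's doomsday.
In July the doomsday date is Jul 11.
Jul 30 is 19 days after Jul 11; 19 mod 7 = 5, so Friday + 5 = Wednesday.
4909 mod 7 = 2, so 4909 days before a Wednesday is Wednesday − 2 = Monday.

Monday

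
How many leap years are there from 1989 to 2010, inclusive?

Multiples of 4 in [1989,2010]: 5.
Of those, multiples of 100: 1 (not leap unless ÷400).
Multiples of 400: 1.
Leap years = 5 − 1 + 1 = 5.

5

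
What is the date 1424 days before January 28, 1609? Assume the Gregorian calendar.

−366 (one year; includes Feb 29, 1608) → Jan 28, 1608 (1058 left).
−365 (one year) → Jan 28, 1607 (693 left).
−365 (one year) → Jan 28, 1606 (328 left).
−28 → Dec 31, 1605 (end of Dec, 31 days; 300 left).
−31 → Nov 30, 1605 (end of Nov, 30 days; 269 left).
−30 → Oct 31, 1605 (end of Oct, 31 days; 239 left).
−31 → Sep 30, 1605 (end of Sep, 30 days; 208 left).
−30 → Aug 31, 1605 (end of Aug, 31 days; 178 left).
−31 → Jul 31, 1605 (end of Jul, 31 days; 147 left).
−31 → Jun 30, 1605 (end of Jun, 30 days; 116 left).
−30 → May 31, 1605 (end of May, 31 days; 86 left).
−31 → Apr 30, 1605 (end of Apr, 30 days; 55 left).
−30 → Mar 31, 1605 (end of Mar, 31 days; 25 left).
−25 → Mar 6, 1605.

March 6, 1605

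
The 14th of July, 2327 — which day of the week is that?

Thursday

Doomsday rule: the anchor day for the 2300s is Wednesday. For year 27: 27÷12 = 2 r 3, and 3÷4 = 0, so 2+3+0 = 5.
Wednesday + 5 ≡ Monday — that's 2327's doomsday.
In July the doomsday date is Jul 11.
Jul 14 is 3 days after Jul 11; 3 mod 7 = 3, so Monday + 3 = Thursday.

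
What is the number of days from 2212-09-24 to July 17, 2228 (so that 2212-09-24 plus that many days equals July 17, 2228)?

Sep 24, 2212 → Sep 24, 2213: 365 days.
Sep 24, 2213 → Sep 24, 2214: 365 days.
Sep 24, 2214 → Sep 24, 2215: 365 days.
Sep 24, 2215 → Sep 24, 2216: 366 days (Feb 29, 2216 is in that span).
Sep 24, 2216 → Sep 24, 2217: 365 days.
Sep 24, 2217 → Sep 24, 2218: 365 days.
Sep 24, 2218 → Sep 24, 2219: 365 days.
Sep 24, 2219 → Sep 24, 2220: 366 days (Feb 29, 2220 is in that span).
Sep 24, 2220 → Sep 24, 2221: 365 days.
Sep 24, 2221 → Sep 24, 2222: 365 days.
Sep 24, 2222 → Sep 24, 2223: 365 days.
Sep 24, 2223 → Sep 24, 2224: 366 days (Feb 29, 2224 is in that span).
Sep 24, 2224 → Sep 24, 2225: 365 days.
Sep 24, 2225 → Sep 24, 2226: 365 days.
Sep 24, 2226 → Sep 24, 2227: 365 days.
Sep 24, 2227 → Oct 24, 2227: 30 days (September has 30).
Oct 24, 2227 → Nov 24, 2227: 31 days (October has 31).
Nov 24, 2227 → Dec 24, 2227: 30 days (November has 30).
Dec 24, 2227 → Jan 24, 2228: 31 days (December has 31).
Jan 24, 2228 → Feb 24, 2228: 31 days (January has 31).
Feb 24, 2228 → Mar 24, 2228: 29 days (February has 29).
Mar 24, 2228 → Apr 24, 2228: 31 days (March has 31).
Apr 24, 2228 → May 24, 2228: 30 days (April has 30).
May 24, 2228 → Jun 24, 2228: 31 days (May has 31).
Jun 24, 2228 → Jul 17, 2228: 23 days.
Total: 5775 days.

5775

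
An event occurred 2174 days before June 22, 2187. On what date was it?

July 9, 2181

−365 (one year) → Jun 22, 2186 (1809 left).
−365 (one year) → Jun 22, 2185 (1444 left).
−365 (one year) → Jun 22, 2184 (1079 left).
−366 (one year; includes Feb 29, 2184) → Jun 22, 2183 (713 left).
−365 (one year) → Jun 22, 2182 (348 left).
−22 → May 31, 2182 (end of May, 31 days; 326 left).
−31 → Apr 30, 2182 (end of Apr, 30 days; 295 left).
−30 → Mar 31, 2182 (end of Mar, 31 days; 265 left).
−31 → Feb 28, 2182 (end of Feb, 28 days; 234 left).
−28 → Jan 31, 2182 (end of Jan, 31 days; 206 left).
−31 → Dec 31, 2181 (end of Dec, 31 days; 175 left).
−31 → Nov 30, 2181 (end of Nov, 30 days; 144 left).
−30 → Oct 31, 2181 (end of Oct, 31 days; 114 left).
−31 → Sep 30, 2181 (end of Sep, 30 days; 83 left).
−30 → Aug 31, 2181 (end of Aug, 31 days; 53 left).
−31 → Jul 31, 2181 (end of Jul, 31 days; 22 left).
−22 → Jul 9, 2181.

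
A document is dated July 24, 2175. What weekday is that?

Doomsday rule: the anchor day for the 2100s is Sunday. For year 75: 75÷12 = 6 r 3, and 3÷4 = 0, so 6+3+0 = 9.
Sunday + 9 ≡ Tuesday — that's 2175's doomsday.
In July the doomsday date is Jul 11.
Jul 24 is 13 days after Jul 11; 13 mod 7 = 6, so Tuesday + 6 = Monday.

Monday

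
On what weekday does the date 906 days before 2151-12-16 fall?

Dec 16, 2151 is a Thursday.
906 mod 7 = 3, so 906 days before a Thursday is Thursday − 3 = Monday.

Monday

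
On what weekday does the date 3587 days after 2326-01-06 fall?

Saturday

First find the weekday of Jan 6, 2326. Doomsday rule: the anchor day for the 2300s is Wednesday. For year 26: 26÷12 = 2 r 2, and 2÷4 = 0, so 2+2+0 = 4.
Wednesday + 4 ≡ Sunday — that's 2326's doomsday.
In January the doomsday date is Jan 3 (2326 is not a leap year).
Jan 6 is 3 days after Jan 3; 3 mod 7 = 3, so Sunday + 3 = Wednesday.
3587 mod 7 = 3, so 3587 days after a Wednesday is Wednesday + 3 = Saturday.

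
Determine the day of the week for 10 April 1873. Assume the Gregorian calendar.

Thursday

Doomsday rule: the anchor day for the 1800s is Friday. For year 73: 73÷12 = 6 r 1, and 1÷4 = 0, so 6+1+0 = 7.
Friday + 7 ≡ Friday — that's 1873's doomsday.
In April the doomsday date is Apr 4.
Apr 10 is 6 days after Apr 4; 6 mod 7 = 6, so Friday + 6 = Thursday.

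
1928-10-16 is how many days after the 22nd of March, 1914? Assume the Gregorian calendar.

Mar 22, 1914 → Mar 22, 1915: 365 days.
Mar 22, 1915 → Mar 22, 1916: 366 days (Feb 29, 1916 is in that span).
Mar 22, 1916 → Mar 22, 1917: 365 days.
Mar 22, 1917 → Mar 22, 1918: 365 days.
Mar 22, 1918 → Mar 22, 1919: 365 days.
Mar 22, 1919 → Mar 22, 1920: 366 days (Feb 29, 1920 is in that span).
Mar 22, 1920 → Mar 22, 1921: 365 days.
Mar 22, 1921 → Mar 22, 1922: 365 days.
Mar 22, 1922 → Mar 22, 1923: 365 days.
Mar 22, 1923 → Mar 22, 1924: 366 days (Feb 29, 1924 is in that span).
Mar 22, 1924 → Mar 22, 1925: 365 days.
Mar 22, 1925 → Mar 22, 1926: 365 days.
Mar 22, 1926 → Mar 22, 1927: 365 days.
Mar 22, 1927 → Mar 22, 1928: 366 days (Feb 29, 1928 is in that span).
Mar 22, 1928 → Apr 22, 1928: 31 days (March has 31).
Apr 22, 1928 → May 22, 1928: 30 days (April has 30).
May 22, 1928 → Jun 22, 1928: 31 days (May has 31).
Jun 22, 1928 → Jul 22, 1928: 30 days (June has 30).
Jul 22, 1928 → Aug 22, 1928: 31 days (July has 31).
Aug 22, 1928 → Sep 22, 1928: 31 days (August has 31).
Sep 22, 1928 → Oct 16, 1928: 24 days.
Total: 5322 days.

5322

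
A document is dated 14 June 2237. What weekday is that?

Doomsday rule: the anchor day for the 2200s is Friday. For year 37: 37÷12 = 3 r 1, and 1÷4 = 0, so 3+1+0 = 4.
Friday + 4 ≡ Tuesday — that's 2237's doomsday.
In June the doomsday date is Jun 6.
Jun 14 is 8 days after Jun 6; 8 mod 7 = 1, so Tuesday + 1 = Wednesday.

Wednesday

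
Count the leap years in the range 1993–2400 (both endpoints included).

99

Multiples of 4 in [1993,2400]: 102.
Of those, multiples of 100: 5 (not leap unless ÷400).
Multiples of 400: 2.
Leap years = 102 − 5 + 2 = 99.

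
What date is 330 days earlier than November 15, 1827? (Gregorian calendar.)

December 20, 1826

−15 → Oct 31, 1827 (end of Oct, 31 days; 315 left).
−31 → Sep 30, 1827 (end of Sep, 30 days; 284 left).
−30 → Aug 31, 1827 (end of Aug, 31 days; 254 left).
−31 → Jul 31, 1827 (end of Jul, 31 days; 223 left).
−31 → Jun 30, 1827 (end of Jun, 30 days; 192 left).
−30 → May 31, 1827 (end of May, 31 days; 162 left).
−31 → Apr 30, 1827 (end of Apr, 30 days; 131 left).
−30 → Mar 31, 1827 (end of Mar, 31 days; 101 left).
−31 → Feb 28, 1827 (end of Feb, 28 days; 70 left).
−28 → Jan 31, 1827 (end of Jan, 31 days; 42 left).
−31 → Dec 31, 1826 (end of Dec, 31 days; 11 left).
−11 → Dec 20, 1826.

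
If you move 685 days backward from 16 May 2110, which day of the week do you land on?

First find the weekday of May 16, 2110. Doomsday rule: the anchor day for the 2100s is Sunday. For year 10: 10÷12 = 0 r 10, and 10÷4 = 2, so 0+10+2 = 12.
Sunday + 12 ≡ Friday — that's 2110's doomsday.
In May the doomsday date is May 9.
May 16 is 7 days after May 9; 7 mod 7 = 0, so Friday + 0 = Friday.
685 mod 7 = 6, so 685 days before a Friday is Friday − 6 = Saturday.

Saturday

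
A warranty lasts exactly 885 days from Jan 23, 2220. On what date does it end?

+366 (one year; includes Feb 29, 2220) → Jan 23, 2221 (519 left).
+365 (one year) → Jan 23, 2222 (154 left).
Jan has 31 days: +9 → Feb 1, 2222 (145 left).
Feb has 28 days: +28 → Mar 1, 2222 (117 left).
Mar has 31 days: +31 → Apr 1, 2222 (86 left).
Apr has 30 days: +30 → May 1, 2222 (56 left).
May has 31 days: +31 → Jun 1, 2222 (25 left).
+25 → Jun 26, 2222.

June 26, 2222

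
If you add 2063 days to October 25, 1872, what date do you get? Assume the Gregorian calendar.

June 19, 1878

+365 (one year) → Oct 25, 1873 (1698 left).
+365 (one year) → Oct 25, 1874 (1333 left).
+365 (one year) → Oct 25, 1875 (968 left).
+366 (one year; includes Feb 29, 1876) → Oct 25, 1876 (602 left).
+365 (one year) → Oct 25, 1877 (237 left).
Oct has 31 days: +7 → Nov 1, 1877 (230 left).
Nov has 30 days: +30 → Dec 1, 1877 (200 left).
Dec has 31 days: +31 → Jan 1, 1878 (169 left).
Jan has 31 days: +31 → Feb 1, 1878 (138 left).
Feb has 28 days: +28 → Mar 1, 1878 (110 left).
Mar has 31 days: +31 → Apr 1, 1878 (79 left).
Apr has 30 days: +30 → May 1, 1878 (49 left).
May has 31 days: +31 → Jun 1, 1878 (18 left).
+18 → Jun 19, 1878.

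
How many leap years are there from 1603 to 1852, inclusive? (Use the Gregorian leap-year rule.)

61

Multiples of 4 in [1603,1852]: 63.
Of those, multiples of 100: 2 (not leap unless ÷400).
Multiples of 400: 0.
Leap years = 63 − 2 + 0 = 61.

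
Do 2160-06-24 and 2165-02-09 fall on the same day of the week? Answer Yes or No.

From Jun 24, 2160 to Feb 9, 2165 is 1691 days.
1691 mod 7 = 4, so they are different weekdays.
(Jun 24, 2160 is a Tuesday; Feb 9, 2165 is a Saturday.)

No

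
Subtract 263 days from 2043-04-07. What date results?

July 18, 2042

−7 → Mar 31, 2043 (end of Mar, 31 days; 256 left).
−31 → Feb 28, 2043 (end of Feb, 28 days; 225 left).
−28 → Jan 31, 2043 (end of Jan, 31 days; 197 left).
−31 → Dec 31, 2042 (end of Dec, 31 days; 166 left).
−31 → Nov 30, 2042 (end of Nov, 30 days; 135 left).
−30 → Oct 31, 2042 (end of Oct, 31 days; 105 left).
−31 → Sep 30, 2042 (end of Sep, 30 days; 74 left).
−30 → Aug 31, 2042 (end of Aug, 31 days; 44 left).
−31 → Jul 31, 2042 (end of Jul, 31 days; 13 left).
−13 → Jul 18, 2042.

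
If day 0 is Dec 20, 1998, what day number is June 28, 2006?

2747

Dec 20, 1998 → Dec 20, 1999: 365 days.
Dec 20, 1999 → Dec 20, 2000: 366 days (Feb 29, 2000 is in that span).
Dec 20, 2000 → Dec 20, 2001: 365 days.
Dec 20, 2001 → Dec 20, 2002: 365 days.
Dec 20, 2002 → Dec 20, 2003: 365 days.
Dec 20, 2003 → Dec 20, 2004: 366 days (Feb 29, 2004 is in that span).
Dec 20, 2004 → Dec 20, 2005: 365 days.
Dec 20, 2005 → Jan 20, 2006: 31 days (December has 31).
Jan 20, 2006 → Feb 20, 2006: 31 days (January has 31).
Feb 20, 2006 → Mar 20, 2006: 28 days (February has 28).
Mar 20, 2006 → Apr 20, 2006: 31 days (March has 31).
Apr 20, 2006 → May 20, 2006: 30 days (April has 30).
May 20, 2006 → Jun 20, 2006: 31 days (May has 31).
Jun 20, 2006 → Jun 28, 2006: 8 days.
Total: 2747 days.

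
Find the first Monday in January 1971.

January 4, 1971

January 1, 1971 is a Friday.
The first Monday is therefore January 4 (3 days later).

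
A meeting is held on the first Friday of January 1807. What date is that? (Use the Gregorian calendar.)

January 2, 1807

January 1, 1807 is a Thursday.
The first Friday is therefore January 2 (1 days later).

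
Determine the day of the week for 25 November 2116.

Doomsday rule: the anchor day for the 2100s is Sunday. For year 16: 16÷12 = 1 r 4, and 4÷4 = 1, so 1+4+1 = 6.
Sunday + 6 ≡ Saturday — that's 2116's doomsday.
In November the doomsday date is Nov 7.
Nov 25 is 18 days after Nov 7; 18 mod 7 = 4, so Saturday + 4 = Wednesday.

Wednesday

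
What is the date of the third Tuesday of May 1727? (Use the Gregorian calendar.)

May 20, 1727

May 1, 1727 is a Thursday.
The first Tuesday is therefore May 6 (5 days later).
The third Tuesday is 6 + 2×7 = May 20.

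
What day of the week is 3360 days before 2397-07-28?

Monday

Jul 28, 2397 is a Monday.
3360 mod 7 = 0, so 3360 days before a Monday is Monday − 0 = Monday.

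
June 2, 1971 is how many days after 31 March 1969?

793

Mar 31, 1969 → Mar 31, 1970: 365 days.
Mar 31, 1970 → Mar 31, 1971: 365 days.
Mar 31, 1971 → Apr 30, 1971: 30 days (March has 31).
Apr 30, 1971 → May 30, 1971: 30 days (April has 30).
May 30, 1971 → Jun 2, 1971: 3 days.
Total: 793 days.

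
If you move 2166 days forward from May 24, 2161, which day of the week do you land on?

Wednesday

May 24, 2161 is a Sunday.
2166 mod 7 = 3, so 2166 days after a Sunday is Sunday + 3 = Wednesday.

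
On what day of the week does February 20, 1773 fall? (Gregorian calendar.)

Saturday

Doomsday rule: the anchor day for the 1700s is Sunday. For year 73: 73÷12 = 6 r 1, and 1÷4 = 0, so 6+1+0 = 7.
Sunday + 7 ≡ Sunday — that's 1773's doomsday.
In February the doomsday date is Feb 28 (1773 is not a leap year).
Feb 20 is 8 days before Feb 28; 8 mod 7 = 1, so Sunday − 1 = Saturday.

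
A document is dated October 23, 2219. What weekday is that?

Doomsday rule: the anchor day for the 2200s is Friday. For year 19: 19÷12 = 1 r 7, and 7÷4 = 1, so 1+7+1 = 9.
Friday + 9 ≡ Sunday — that's 2219's doomsday.
In October the doomsday date is Oct 10.
Oct 23 is 13 days after Oct 10; 13 mod 7 = 6, so Sunday + 6 = Saturday.

Saturday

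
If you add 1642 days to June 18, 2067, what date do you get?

+366 (one year; includes Feb 29, 2068) → Jun 18, 2068 (1276 left).
+365 (one year) → Jun 18, 2069 (911 left).
+365 (one year) → Jun 18, 2070 (546 left).
+365 (one year) → Jun 18, 2071 (181 left).
Jun has 30 days: +13 → Jul 1, 2071 (168 left).
Jul has 31 days: +31 → Aug 1, 2071 (137 left).
Aug has 31 days: +31 → Sep 1, 2071 (106 left).
Sep has 30 days: +30 → Oct 1, 2071 (76 left).
Oct has 31 days: +31 → Nov 1, 2071 (45 left).
Nov has 30 days: +30 → Dec 1, 2071 (15 left).
+15 → Dec 16, 2071.

December 16, 2071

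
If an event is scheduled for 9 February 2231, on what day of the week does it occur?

Wednesday

January 1, 2231 is a Saturday.
Jan 1, 2231 → Feb 1, 2231: 31 days (January has 31).
Feb 1, 2231 → Feb 9, 2231: 8 days.
Total: 39 days.
39 mod 7 = 4, so Saturday + 4 = Wednesday.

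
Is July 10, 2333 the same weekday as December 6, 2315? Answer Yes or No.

From Dec 6, 2315 to Jul 10, 2333 is 6426 days.
6426 mod 7 = 0, so they are the same weekday.
(Dec 6, 2315 is a Monday; Jul 10, 2333 is a Monday.)

Yes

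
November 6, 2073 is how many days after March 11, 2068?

2066

Mar 11, 2068 → Mar 11, 2069: 365 days.
Mar 11, 2069 → Mar 11, 2070: 365 days.
Mar 11, 2070 → Mar 11, 2071: 365 days.
Mar 11, 2071 → Mar 11, 2072: 366 days (Feb 29, 2072 is in that span).
Mar 11, 2072 → Mar 11, 2073: 365 days.
Mar 11, 2073 → Apr 11, 2073: 31 days (March has 31).
Apr 11, 2073 → May 11, 2073: 30 days (April has 30).
May 11, 2073 → Jun 11, 2073: 31 days (May has 31).
Jun 11, 2073 → Jul 11, 2073: 30 days (June has 30).
Jul 11, 2073 → Aug 11, 2073: 31 days (July has 31).
Aug 11, 2073 → Sep 11, 2073: 31 days (August has 31).
Sep 11, 2073 → Oct 11, 2073: 30 days (September has 30).
Oct 11, 2073 → Nov 6, 2073: 26 days.
Total: 2066 days.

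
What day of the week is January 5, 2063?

Friday

January 1, 2063 is a Monday.
Jan 1, 2063 → Jan 5, 2063: 4 days.
Total: 4 days.
4 mod 7 = 4, so Monday + 4 = Friday.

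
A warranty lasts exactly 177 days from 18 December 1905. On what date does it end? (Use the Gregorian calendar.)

Dec has 31 days: +14 → Jan 1, 1906 (163 left).
Jan has 31 days: +31 → Feb 1, 1906 (132 left).
Feb has 28 days: +28 → Mar 1, 1906 (104 left).
Mar has 31 days: +31 → Apr 1, 1906 (73 left).
Apr has 30 days: +30 → May 1, 1906 (43 left).
May has 31 days: +31 → Jun 1, 1906 (12 left).
+12 → Jun 13, 1906.

June 13, 1906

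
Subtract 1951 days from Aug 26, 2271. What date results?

−365 (one year) → Aug 26, 2270 (1586 left).
−365 (one year) → Aug 26, 2269 (1221 left).
−365 (one year) → Aug 26, 2268 (856 left).
−366 (one year; includes Feb 29, 2268) → Aug 26, 2267 (490 left).
−365 (one year) → Aug 26, 2266 (125 left).
−26 → Jul 31, 2266 (end of Jul, 31 days; 99 left).
−31 → Jun 30, 2266 (end of Jun, 30 days; 68 left).
−30 → May 31, 2266 (end of May, 31 days; 38 left).
−31 → Apr 30, 2266 (end of Apr, 30 days; 7 left).
−7 → Apr 23, 2266.

April 23, 2266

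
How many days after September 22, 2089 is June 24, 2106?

6118

Sep 22, 2089 → Sep 22, 2090: 365 days.
Sep 22, 2090 → Sep 22, 2091: 365 days.
Sep 22, 2091 → Sep 22, 2092: 366 days (Feb 29, 2092 is in that span).
Sep 22, 2092 → Sep 22, 2093: 365 days.
Sep 22, 2093 → Sep 22, 2094: 365 days.
Sep 22, 2094 → Sep 22, 2095: 365 days.
Sep 22, 2095 → Sep 22, 2096: 366 days (Feb 29, 2096 is in that span).
Sep 22, 2096 → Sep 22, 2097: 365 days.
Sep 22, 2097 → Sep 22, 2098: 365 days.
Sep 22, 2098 → Sep 22, 2099: 365 days.
Sep 22, 2099 → Sep 22, 2100: 365 days.
Sep 22, 2100 → Sep 22, 2101: 365 days.
Sep 22, 2101 → Sep 22, 2102: 365 days.
Sep 22, 2102 → Sep 22, 2103: 365 days.
Sep 22, 2103 → Sep 22, 2104: 366 days (Feb 29, 2104 is in that span).
Sep 22, 2104 → Sep 22, 2105: 365 days.
Sep 22, 2105 → Oct 22, 2105: 30 days (September has 30).
Oct 22, 2105 → Nov 22, 2105: 31 days (October has 31).
Nov 22, 2105 → Dec 22, 2105: 30 days (November has 30).
Dec 22, 2105 → Jan 22, 2106: 31 days (December has 31).
Jan 22, 2106 → Feb 22, 2106: 31 days (January has 31).
Feb 22, 2106 → Mar 22, 2106: 28 days (February has 28).
Mar 22, 2106 → Apr 22, 2106: 31 days (March has 31).
Apr 22, 2106 → May 22, 2106: 30 days (April has 30).
May 22, 2106 → Jun 22, 2106: 31 days (May has 31).
Jun 22, 2106 → Jun 24, 2106: 2 days.
Total: 6118 days.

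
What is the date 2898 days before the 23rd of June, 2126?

−365 (one year) → Jun 23, 2125 (2533 left).
−365 (one year) → Jun 23, 2124 (2168 left).
−366 (one year; includes Feb 29, 2124) → Jun 23, 2123 (1802 left).
−365 (one year) → Jun 23, 2122 (1437 left).
−365 (one year) → Jun 23, 2121 (1072 left).
−365 (one year) → Jun 23, 2120 (707 left).
−366 (one year; includes Feb 29, 2120) → Jun 23, 2119 (341 left).
−23 → May 31, 2119 (end of May, 31 days; 318 left).
−31 → Apr 30, 2119 (end of Apr, 30 days; 287 left).
−30 → Mar 31, 2119 (end of Mar, 31 days; 257 left).
−31 → Feb 28, 2119 (end of Feb, 28 days; 226 left).
−28 → Jan 31, 2119 (end of Jan, 31 days; 198 left).
−31 → Dec 31, 2118 (end of Dec, 31 days; 167 left).
−31 → Nov 30, 2118 (end of Nov, 30 days; 136 left).
−30 → Oct 31, 2118 (end of Oct, 31 days; 106 left).
−31 → Sep 30, 2118 (end of Sep, 30 days; 75 left).
−30 → Aug 31, 2118 (end of Aug, 31 days; 45 left).
−31 → Jul 31, 2118 (end of Jul, 31 days; 14 left).
−14 → Jul 17, 2118.

July 17, 2118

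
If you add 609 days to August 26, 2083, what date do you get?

April 26, 2085

+366 (one year; includes Feb 29, 2084) → Aug 26, 2084 (243 left).
Aug has 31 days: +6 → Sep 1, 2084 (237 left).
Sep has 30 days: +30 → Oct 1, 2084 (207 left).
Oct has 31 days: +31 → Nov 1, 2084 (176 left).
Nov has 30 days: +30 → Dec 1, 2084 (146 left).
Dec has 31 days: +31 → Jan 1, 2085 (115 left).
Jan has 31 days: +31 → Feb 1, 2085 (84 left).
Feb has 28 days: +28 → Mar 1, 2085 (56 left).
Mar has 31 days: +31 → Apr 1, 2085 (25 left).
+25 → Apr 26, 2085.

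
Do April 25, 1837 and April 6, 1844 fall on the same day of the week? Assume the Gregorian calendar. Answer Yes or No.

No

From Apr 25, 1837 to Apr 6, 1844 is 2538 days.
2538 mod 7 = 4, so they are different weekdays.
(Apr 25, 1837 is a Tuesday; Apr 6, 1844 is a Saturday.)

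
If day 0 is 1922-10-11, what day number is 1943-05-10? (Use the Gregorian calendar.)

Oct 11, 1922 → Oct 11, 1923: 365 days.
Oct 11, 1923 → Oct 11, 1924: 366 days (Feb 29, 1924 is in that span).
Oct 11, 1924 → Oct 11, 1925: 365 days.
Oct 11, 1925 → Oct 11, 1926: 365 days.
Oct 11, 1926 → Oct 11, 1927: 365 days.
Oct 11, 1927 → Oct 11, 1928: 366 days (Feb 29, 1928 is in that span).
Oct 11, 1928 → Oct 11, 1929: 365 days.
Oct 11, 1929 → Oct 11, 1930: 365 days.
Oct 11, 1930 → Oct 11, 1931: 365 days.
Oct 11, 1931 → Oct 11, 1932: 366 days (Feb 29, 1932 is in that span).
Oct 11, 1932 → Oct 11, 1933: 365 days.
Oct 11, 1933 → Oct 11, 1934: 365 days.
Oct 11, 1934 → Oct 11, 1935: 365 days.
Oct 11, 1935 → Oct 11, 1936: 366 days (Feb 29, 1936 is in that span).
Oct 11, 1936 → Oct 11, 1937: 365 days.
Oct 11, 1937 → Oct 11, 1938: 365 days.
Oct 11, 1938 → Oct 11, 1939: 365 days.
Oct 11, 1939 → Oct 11, 1940: 366 days (Feb 29, 1940 is in that span).
Oct 11, 1940 → Oct 11, 1941: 365 days.
Oct 11, 1941 → Oct 11, 1942: 365 days.
Oct 11, 1942 → Nov 11, 1942: 31 days (October has 31).
Nov 11, 1942 → Dec 11, 1942: 30 days (November has 30).
Dec 11, 1942 → Jan 11, 1943: 31 days (December has 31).
Jan 11, 1943 → Feb 11, 1943: 31 days (January has 31).
Feb 11, 1943 → Mar 11, 1943: 28 days (February has 28).
Mar 11, 1943 → Apr 11, 1943: 31 days (March has 31).
Apr 11, 1943 → May 10, 1943: 29 days.
Total: 7516 days.

7516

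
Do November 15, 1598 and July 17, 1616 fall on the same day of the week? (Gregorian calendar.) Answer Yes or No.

Yes

From Nov 15, 1598 to Jul 17, 1616 is 6454 days.
6454 mod 7 = 0, so they are the same weekday.
(Nov 15, 1598 is a Sunday; Jul 17, 1616 is a Sunday.)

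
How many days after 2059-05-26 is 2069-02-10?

3548

May 26, 2059 → May 26, 2060: 366 days (Feb 29, 2060 is in that span).
May 26, 2060 → May 26, 2061: 365 days.
May 26, 2061 → May 26, 2062: 365 days.
May 26, 2062 → May 26, 2063: 365 days.
May 26, 2063 → May 26, 2064: 366 days (Feb 29, 2064 is in that span).
May 26, 2064 → May 26, 2065: 365 days.
May 26, 2065 → May 26, 2066: 365 days.
May 26, 2066 → May 26, 2067: 365 days.
May 26, 2067 → May 26, 2068: 366 days (Feb 29, 2068 is in that span).
May 26, 2068 → Jun 26, 2068: 31 days (May has 31).
Jun 26, 2068 → Jul 26, 2068: 30 days (June has 30).
Jul 26, 2068 → Aug 26, 2068: 31 days (July has 31).
Aug 26, 2068 → Sep 26, 2068: 31 days (August has 31).
Sep 26, 2068 → Oct 26, 2068: 30 days (September has 30).
Oct 26, 2068 → Nov 26, 2068: 31 days (October has 31).
Nov 26, 2068 → Dec 26, 2068: 30 days (November has 30).
Dec 26, 2068 → Jan 26, 2069: 31 days (December has 31).
Jan 26, 2069 → Feb 10, 2069: 15 days.
Total: 3548 days.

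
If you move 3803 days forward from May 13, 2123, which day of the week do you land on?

May 13, 2123 is a Thursday.
3803 mod 7 = 2, so 3803 days after a Thursday is Thursday + 2 = Saturday.

Saturday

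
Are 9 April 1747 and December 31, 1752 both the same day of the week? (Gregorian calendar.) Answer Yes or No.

Yes

From Apr 9, 1747 to Dec 31, 1752 is 2093 days.
2093 mod 7 = 0, so they are the same weekday.
(Apr 9, 1747 is a Sunday; Dec 31, 1752 is a Sunday.)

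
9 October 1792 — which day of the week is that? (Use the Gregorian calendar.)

Doomsday rule: the anchor day for the 1700s is Sunday. For year 92: 92÷12 = 7 r 8, and 8÷4 = 2, so 7+8+2 = 17.
Sunday + 17 ≡ Wednesday — that's 1792's doomsday.
In October the doomsday date is Oct 10.
Oct 9 is 1 day before Oct 10; 1 mod 7 = 1, so Wednesday − 1 = Tuesday.

Tuesday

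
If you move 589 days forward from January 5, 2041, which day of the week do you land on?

Sunday

Jan 5, 2041 is a Saturday.
589 mod 7 = 1, so 589 days after a Saturday is Saturday + 1 = Sunday.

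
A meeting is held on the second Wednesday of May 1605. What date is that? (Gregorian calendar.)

May 11, 1605

May 1, 1605 is a Sunday.
The first Wednesday is therefore May 4 (3 days later).
The second Wednesday is 4 + 1×7 = May 11.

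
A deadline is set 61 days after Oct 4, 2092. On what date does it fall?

December 4, 2092

Oct has 31 days: +28 → Nov 1, 2092 (33 left).
Nov has 30 days: +30 → Dec 1, 2092 (3 left).
+3 → Dec 4, 2092.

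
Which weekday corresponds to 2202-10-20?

Wednesday

Doomsday rule: the anchor day for the 2200s is Friday. For year 02: 2÷12 = 0 r 2, and 2÷4 = 0, so 0+2+0 = 2.
Friday + 2 ≡ Sunday — that's 2202's doomsday.
In October the doomsday date is Oct 10.
Oct 20 is 10 days after Oct 10; 10 mod 7 = 3, so Sunday + 3 = Wednesday.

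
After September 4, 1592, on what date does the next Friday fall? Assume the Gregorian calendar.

September 11, 1592

Sep 4, 1592 is a Friday.
From Friday to the next Friday is 7 days.
Sep 4, 1592 + 7 = Sep 11, 1592.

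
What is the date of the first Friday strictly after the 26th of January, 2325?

Jan 26, 2325 is a Monday.
From Monday to the next Friday is 4 days.
Jan 26, 2325 + 4 = Jan 30, 2325.

January 30, 2325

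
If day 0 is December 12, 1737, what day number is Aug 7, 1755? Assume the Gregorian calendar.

6447

Dec 12, 1737 → Dec 12, 1738: 365 days.
Dec 12, 1738 → Dec 12, 1739: 365 days.
Dec 12, 1739 → Dec 12, 1740: 366 days (Feb 29, 1740 is in that span).
Dec 12, 1740 → Dec 12, 1741: 365 days.
Dec 12, 1741 → Dec 12, 1742: 365 days.
Dec 12, 1742 → Dec 12, 1743: 365 days.
Dec 12, 1743 → Dec 12, 1744: 366 days (Feb 29, 1744 is in that span).
Dec 12, 1744 → Dec 12, 1745: 365 days.
Dec 12, 1745 → Dec 12, 1746: 365 days.
Dec 12, 1746 → Dec 12, 1747: 365 days.
Dec 12, 1747 → Dec 12, 1748: 366 days (Feb 29, 1748 is in that span).
Dec 12, 1748 → Dec 12, 1749: 365 days.
Dec 12, 1749 → Dec 12, 1750: 365 days.
Dec 12, 1750 → Dec 12, 1751: 365 days.
Dec 12, 1751 → Dec 12, 1752: 366 days (Feb 29, 1752 is in that span).
Dec 12, 1752 → Dec 12, 1753: 365 days.
Dec 12, 1753 → Dec 12, 1754: 365 days.
Dec 12, 1754 → Jan 12, 1755: 31 days (December has 31).
Jan 12, 1755 → Feb 12, 1755: 31 days (January has 31).
Feb 12, 1755 → Mar 12, 1755: 28 days (February has 28).
Mar 12, 1755 → Apr 12, 1755: 31 days (March has 31).
Apr 12, 1755 → May 12, 1755: 30 days (April has 30).
May 12, 1755 → Jun 12, 1755: 31 days (May has 31).
Jun 12, 1755 → Jul 12, 1755: 30 days (June has 30).
Jul 12, 1755 → Aug 7, 1755: 26 days.
Total: 6447 days.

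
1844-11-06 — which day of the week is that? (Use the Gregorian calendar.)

Wednesday

Doomsday rule: the anchor day for the 1800s is Friday. For year 44: 44÷12 = 3 r 8, and 8÷4 = 2, so 3+8+2 = 13.
Friday + 13 ≡ Thursday — that's 1844's doomsday.
In November the doomsday date is Nov 7.
Nov 6 is 1 day before Nov 7; 1 mod 7 = 1, so Thursday − 1 = Wednesday.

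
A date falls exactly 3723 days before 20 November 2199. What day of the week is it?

First find the weekday of Nov 20, 2199. Doomsday rule: the anchor day for the 2100s is Sunday. For year 99: 99÷12 = 8 r 3, and 3÷4 = 0, so 8+3+0 = 11.
Sunday + 11 ≡ Thursday — that's 2199's doomsday.
In November the doomsday date is Nov 7.
Nov 20 is 13 days after Nov 7; 13 mod 7 = 6, so Thursday + 6 = Wednesday.
3723 mod 7 = 6, so 3723 days before a Wednesday is Wednesday − 6 = Thursday.

Thursday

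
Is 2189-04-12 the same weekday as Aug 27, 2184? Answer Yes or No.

No

From Aug 27, 2184 to Apr 12, 2189 is 1689 days.
1689 mod 7 = 2, so they are different weekdays.
(Aug 27, 2184 is a Friday; Apr 12, 2189 is a Sunday.)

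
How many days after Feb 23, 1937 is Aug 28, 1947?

Feb 23, 1937 → Feb 23, 1938: 365 days.
Feb 23, 1938 → Feb 23, 1939: 365 days.
Feb 23, 1939 → Feb 23, 1940: 365 days.
Feb 23, 1940 → Feb 23, 1941: 366 days (Feb 29, 1940 is in that span).
Feb 23, 1941 → Feb 23, 1942: 365 days.
Feb 23, 1942 → Feb 23, 1943: 365 days.
Feb 23, 1943 → Feb 23, 1944: 365 days.
Feb 23, 1944 → Feb 23, 1945: 366 days (Feb 29, 1944 is in that span).
Feb 23, 1945 → Feb 23, 1946: 365 days.
Feb 23, 1946 → Feb 23, 1947: 365 days.
Feb 23, 1947 → Mar 23, 1947: 28 days (February has 28).
Mar 23, 1947 → Apr 23, 1947: 31 days (March has 31).
Apr 23, 1947 → May 23, 1947: 30 days (April has 30).
May 23, 1947 → Jun 23, 1947: 31 days (May has 31).
Jun 23, 1947 → Jul 23, 1947: 30 days (June has 30).
Jul 23, 1947 → Aug 23, 1947: 31 days (July has 31).
Aug 23, 1947 → Aug 28, 1947: 5 days.
Total: 3838 days.

3838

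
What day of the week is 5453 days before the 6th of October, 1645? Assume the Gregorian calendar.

Friday

First find the weekday of Oct 6, 1645. Doomsday rule: the anchor day for the 1600s is Tuesday. For year 45: 45÷12 = 3 r 9, and 9÷4 = 2, so 3+9+2 = 14.
Tuesday + 14 ≡ Tuesday — that's 1645's doomsday.
In October the doomsday date is Oct 10.
Oct 6 is 4 days before Oct 10; 4 mod 7 = 4, so Tuesday − 4 = Friday.
5453 mod 7 = 0, so 5453 days before a Friday is Friday − 0 = Friday.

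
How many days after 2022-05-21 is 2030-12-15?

May 21, 2022 → May 21, 2023: 365 days.
May 21, 2023 → May 21, 2024: 366 days (Feb 29, 2024 is in that span).
May 21, 2024 → May 21, 2025: 365 days.
May 21, 2025 → May 21, 2026: 365 days.
May 21, 2026 → May 21, 2027: 365 days.
May 21, 2027 → May 21, 2028: 366 days (Feb 29, 2028 is in that span).
May 21, 2028 → May 21, 2029: 365 days.
May 21, 2029 → May 21, 2030: 365 days.
May 21, 2030 → Jun 21, 2030: 31 days (May has 31).
Jun 21, 2030 → Jul 21, 2030: 30 days (June has 30).
Jul 21, 2030 → Aug 21, 2030: 31 days (July has 31).
Aug 21, 2030 → Sep 21, 2030: 31 days (August has 31).
Sep 21, 2030 → Oct 21, 2030: 30 days (September has 30).
Oct 21, 2030 → Nov 21, 2030: 31 days (October has 31).
Nov 21, 2030 → Dec 15, 2030: 24 days.
Total: 3130 days.

3130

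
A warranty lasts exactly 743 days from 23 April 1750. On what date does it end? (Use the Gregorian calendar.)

+365 (one year) → Apr 23, 1751 (378 left).
Apr has 30 days: +8 → May 1, 1751 (370 left).
May has 31 days: +31 → Jun 1, 1751 (339 left).
Jun has 30 days: +30 → Jul 1, 1751 (309 left).
Jul has 31 days: +31 → Aug 1, 1751 (278 left).
Aug has 31 days: +31 → Sep 1, 1751 (247 left).
Sep has 30 days: +30 → Oct 1, 1751 (217 left).
Oct has 31 days: +31 → Nov 1, 1751 (186 left).
Nov has 30 days: +30 → Dec 1, 1751 (156 left).
Dec has 31 days: +31 → Jan 1, 1752 (125 left).
Jan has 31 days: +31 → Feb 1, 1752 (94 left).
Feb has 29 days: +29 → Mar 1, 1752 (65 left).
Mar has 31 days: +31 → Apr 1, 1752 (34 left).
Apr has 30 days: +30 → May 1, 1752 (4 left).
+4 → May 5, 1752.

May 5, 1752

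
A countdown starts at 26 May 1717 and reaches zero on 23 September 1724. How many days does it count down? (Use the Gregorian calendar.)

2677

May 26, 1717 → May 26, 1718: 365 days.
May 26, 1718 → May 26, 1719: 365 days.
May 26, 1719 → May 26, 1720: 366 days (Feb 29, 1720 is in that span).
May 26, 1720 → May 26, 1721: 365 days.
May 26, 1721 → May 26, 1722: 365 days.
May 26, 1722 → May 26, 1723: 365 days.
May 26, 1723 → May 26, 1724: 366 days (Feb 29, 1724 is in that span).
May 26, 1724 → Jun 26, 1724: 31 days (May has 31).
Jun 26, 1724 → Jul 26, 1724: 30 days (June has 30).
Jul 26, 1724 → Aug 26, 1724: 31 days (July has 31).
Aug 26, 1724 → Sep 23, 1724: 28 days.
Total: 2677 days.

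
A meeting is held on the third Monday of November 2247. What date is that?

November 15, 2247

November 1, 2247 is a Monday.
The first Monday is therefore November 1 (same day).
The third Monday is 1 + 2×7 = November 15.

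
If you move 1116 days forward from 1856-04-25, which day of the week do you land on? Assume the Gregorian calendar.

First find the weekday of Apr 25, 1856. Doomsday rule: the anchor day for the 1800s is Friday. For year 56: 56÷12 = 4 r 8, and 8÷4 = 2, so 4+8+2 = 14.
Friday + 14 ≡ Friday — that's 1856's doomsday.
In April the doomsday date is Apr 4.
Apr 25 is 21 days after Apr 4; 21 mod 7 = 0, so Friday + 0 = Friday.
1116 mod 7 = 3, so 1116 days after a Friday is Friday + 3 = Monday.

Monday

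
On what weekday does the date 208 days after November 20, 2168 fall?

First find the weekday of Nov 20, 2168. Doomsday rule: the anchor day for the 2100s is Sunday. For year 68: 68÷12 = 5 r 8, and 8÷4 = 2, so 5+8+2 = 15.
Sunday + 15 ≡ Monday — that's 2168's doomsday.
In November the doomsday date is Nov 7.
Nov 20 is 13 days after Nov 7; 13 mod 7 = 6, so Monday + 6 = Sunday.
208 mod 7 = 5, so 208 days after a Sunday is Sunday + 5 = Friday.

Friday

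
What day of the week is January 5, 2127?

Sunday

Doomsday rule: the anchor day for the 2100s is Sunday. For year 27: 27÷12 = 2 r 3, and 3÷4 = 0, so 2+3+0 = 5.
Sunday + 5 ≡ Friday — that's 2127's doomsday.
In January the doomsday date is Jan 3 (2127 is not a leap year).
Jan 5 is 2 days after Jan 3; 2 mod 7 = 2, so Friday + 2 = Sunday.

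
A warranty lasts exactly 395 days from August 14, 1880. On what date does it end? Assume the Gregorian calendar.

Aug has 31 days: +18 → Sep 1, 1880 (377 left).
Sep has 30 days: +30 → Oct 1, 1880 (347 left).
Oct has 31 days: +31 → Nov 1, 1880 (316 left).
Nov has 30 days: +30 → Dec 1, 1880 (286 left).
Dec has 31 days: +31 → Jan 1, 1881 (255 left).
Jan has 31 days: +31 → Feb 1, 1881 (224 left).
Feb has 28 days: +28 → Mar 1, 1881 (196 left).
Mar has 31 days: +31 → Apr 1, 1881 (165 left).
Apr has 30 days: +30 → May 1, 1881 (135 left).
May has 31 days: +31 → Jun 1, 1881 (104 left).
Jun has 30 days: +30 → Jul 1, 1881 (74 left).
Jul has 31 days: +31 → Aug 1, 1881 (43 left).
Aug has 31 days: +31 → Sep 1, 1881 (12 left).
+12 → Sep 13, 1881.

September 13, 1881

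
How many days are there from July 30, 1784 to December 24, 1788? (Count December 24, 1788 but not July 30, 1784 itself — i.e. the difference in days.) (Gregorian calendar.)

1608

Jul 30, 1784 → Jul 30, 1785: 365 days.
Jul 30, 1785 → Jul 30, 1786: 365 days.
Jul 30, 1786 → Jul 30, 1787: 365 days.
Jul 30, 1787 → Jul 30, 1788: 366 days (Feb 29, 1788 is in that span).
Jul 30, 1788 → Aug 30, 1788: 31 days (July has 31).
Aug 30, 1788 → Sep 30, 1788: 31 days (August has 31).
Sep 30, 1788 → Oct 30, 1788: 30 days (September has 30).
Oct 30, 1788 → Nov 30, 1788: 31 days (October has 31).
Nov 30, 1788 → Dec 24, 1788: 24 days.
Total: 1608 days.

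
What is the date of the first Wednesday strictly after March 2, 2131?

Mar 2, 2131 is a Friday.
From Friday to the next Wednesday is 5 days.
Mar 2, 2131 + 5 = Mar 7, 2131.

March 7, 2131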